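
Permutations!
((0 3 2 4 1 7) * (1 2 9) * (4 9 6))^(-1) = ((0 3 6 4 2 9 1 7))^(-1) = (0 7 1 9 2 4 6 3)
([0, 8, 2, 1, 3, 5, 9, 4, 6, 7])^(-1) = (1 3 4 7 9 6 8)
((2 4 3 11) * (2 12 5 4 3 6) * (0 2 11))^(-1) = ((0 2 3)(4 6 11 12 5))^(-1) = (0 3 2)(4 5 12 11 6)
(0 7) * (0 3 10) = [7, 1, 2, 10, 4, 5, 6, 3, 8, 9, 0] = (0 7 3 10)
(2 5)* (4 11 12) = (2 5)(4 11 12) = [0, 1, 5, 3, 11, 2, 6, 7, 8, 9, 10, 12, 4]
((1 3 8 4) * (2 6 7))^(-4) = (8)(2 7 6)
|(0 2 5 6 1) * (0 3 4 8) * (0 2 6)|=8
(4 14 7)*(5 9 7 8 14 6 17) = (4 6 17 5 9 7)(8 14) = [0, 1, 2, 3, 6, 9, 17, 4, 14, 7, 10, 11, 12, 13, 8, 15, 16, 5]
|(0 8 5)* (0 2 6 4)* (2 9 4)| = 10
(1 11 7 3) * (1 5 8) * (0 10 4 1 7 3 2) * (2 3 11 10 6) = [6, 10, 0, 5, 1, 8, 2, 3, 7, 9, 4, 11] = (11)(0 6 2)(1 10 4)(3 5 8 7)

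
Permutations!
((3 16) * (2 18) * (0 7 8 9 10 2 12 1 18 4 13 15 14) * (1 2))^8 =(0 2 9 15 18 7 4 10 14 12 8 13 1)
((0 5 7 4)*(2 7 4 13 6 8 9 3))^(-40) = (0 4 5)(2 13 8 3 7 6 9)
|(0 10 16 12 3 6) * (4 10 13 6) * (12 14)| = 6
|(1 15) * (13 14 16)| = 6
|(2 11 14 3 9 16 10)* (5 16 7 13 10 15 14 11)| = 10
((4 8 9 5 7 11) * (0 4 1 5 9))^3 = ((0 4 8)(1 5 7 11))^3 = (1 11 7 5)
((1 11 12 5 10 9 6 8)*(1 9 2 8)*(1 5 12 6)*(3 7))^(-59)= ((12)(1 11 6 5 10 2 8 9)(3 7))^(-59)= (12)(1 2 6 9 10 11 8 5)(3 7)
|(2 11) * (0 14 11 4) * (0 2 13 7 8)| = |(0 14 11 13 7 8)(2 4)| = 6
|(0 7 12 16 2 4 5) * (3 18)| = 14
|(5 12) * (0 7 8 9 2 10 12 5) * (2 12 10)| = |(0 7 8 9 12)| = 5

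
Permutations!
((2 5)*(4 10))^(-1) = ((2 5)(4 10))^(-1) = (2 5)(4 10)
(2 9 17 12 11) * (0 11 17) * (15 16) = (0 11 2 9)(12 17)(15 16) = [11, 1, 9, 3, 4, 5, 6, 7, 8, 0, 10, 2, 17, 13, 14, 16, 15, 12]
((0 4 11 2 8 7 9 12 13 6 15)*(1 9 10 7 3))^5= (0 3 6 2 12 4 1 15 8 13 11 9)(7 10)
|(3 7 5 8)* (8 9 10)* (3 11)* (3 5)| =10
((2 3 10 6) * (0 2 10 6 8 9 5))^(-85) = (0 6 9 2 10 5 3 8)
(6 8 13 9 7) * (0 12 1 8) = (0 12 1 8 13 9 7 6) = [12, 8, 2, 3, 4, 5, 0, 6, 13, 7, 10, 11, 1, 9]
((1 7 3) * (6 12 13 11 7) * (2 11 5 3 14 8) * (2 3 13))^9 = ((1 6 12 2 11 7 14 8 3)(5 13))^9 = (14)(5 13)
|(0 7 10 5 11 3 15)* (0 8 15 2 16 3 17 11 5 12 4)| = 30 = |(0 7 10 12 4)(2 16 3)(8 15)(11 17)|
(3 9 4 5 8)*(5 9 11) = (3 11 5 8)(4 9) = [0, 1, 2, 11, 9, 8, 6, 7, 3, 4, 10, 5]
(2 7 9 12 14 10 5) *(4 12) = (2 7 9 4 12 14 10 5) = [0, 1, 7, 3, 12, 2, 6, 9, 8, 4, 5, 11, 14, 13, 10]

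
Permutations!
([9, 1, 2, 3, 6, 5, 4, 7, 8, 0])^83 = (0 9)(4 6)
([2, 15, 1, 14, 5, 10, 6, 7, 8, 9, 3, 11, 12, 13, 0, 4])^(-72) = (15)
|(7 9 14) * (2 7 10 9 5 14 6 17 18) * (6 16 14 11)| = |(2 7 5 11 6 17 18)(9 16 14 10)| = 28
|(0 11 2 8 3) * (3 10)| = |(0 11 2 8 10 3)| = 6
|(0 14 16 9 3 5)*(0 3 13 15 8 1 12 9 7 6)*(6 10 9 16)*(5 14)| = 45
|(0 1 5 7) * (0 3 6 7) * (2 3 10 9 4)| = |(0 1 5)(2 3 6 7 10 9 4)| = 21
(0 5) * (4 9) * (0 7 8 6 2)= (0 5 7 8 6 2)(4 9)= [5, 1, 0, 3, 9, 7, 2, 8, 6, 4]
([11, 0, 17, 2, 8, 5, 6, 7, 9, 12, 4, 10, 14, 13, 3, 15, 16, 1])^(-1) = (0 1 17 2 3 14 12 9 8 4 10 11)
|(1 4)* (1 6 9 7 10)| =6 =|(1 4 6 9 7 10)|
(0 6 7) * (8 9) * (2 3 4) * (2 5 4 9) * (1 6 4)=(0 4 5 1 6 7)(2 3 9 8)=[4, 6, 3, 9, 5, 1, 7, 0, 2, 8]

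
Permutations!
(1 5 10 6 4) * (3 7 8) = (1 5 10 6 4)(3 7 8) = [0, 5, 2, 7, 1, 10, 4, 8, 3, 9, 6]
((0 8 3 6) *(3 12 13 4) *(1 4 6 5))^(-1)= (0 6 13 12 8)(1 5 3 4)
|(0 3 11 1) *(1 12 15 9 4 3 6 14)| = 12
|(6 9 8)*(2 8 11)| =|(2 8 6 9 11)| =5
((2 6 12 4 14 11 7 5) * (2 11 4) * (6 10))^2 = (14)(2 6)(5 7 11)(10 12)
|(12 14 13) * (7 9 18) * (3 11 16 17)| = 12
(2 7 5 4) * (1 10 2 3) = (1 10 2 7 5 4 3) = [0, 10, 7, 1, 3, 4, 6, 5, 8, 9, 2]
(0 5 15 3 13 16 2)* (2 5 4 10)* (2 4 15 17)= [15, 1, 0, 13, 10, 17, 6, 7, 8, 9, 4, 11, 12, 16, 14, 3, 5, 2]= (0 15 3 13 16 5 17 2)(4 10)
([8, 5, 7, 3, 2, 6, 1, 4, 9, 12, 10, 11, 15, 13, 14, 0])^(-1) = [15, 6, 4, 3, 7, 1, 5, 2, 0, 8, 10, 11, 9, 13, 14, 12]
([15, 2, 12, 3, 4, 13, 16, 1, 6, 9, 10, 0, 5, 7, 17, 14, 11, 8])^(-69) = [17, 5, 13, 3, 4, 1, 0, 12, 11, 9, 10, 14, 7, 2, 6, 8, 15, 16]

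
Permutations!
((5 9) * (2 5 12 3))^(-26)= ((2 5 9 12 3))^(-26)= (2 3 12 9 5)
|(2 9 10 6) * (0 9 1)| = |(0 9 10 6 2 1)| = 6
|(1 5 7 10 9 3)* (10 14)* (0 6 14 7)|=|(0 6 14 10 9 3 1 5)|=8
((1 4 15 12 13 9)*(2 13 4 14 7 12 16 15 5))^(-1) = (1 9 13 2 5 4 12 7 14)(15 16)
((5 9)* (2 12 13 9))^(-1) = (2 5 9 13 12)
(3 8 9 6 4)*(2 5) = (2 5)(3 8 9 6 4) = [0, 1, 5, 8, 3, 2, 4, 7, 9, 6]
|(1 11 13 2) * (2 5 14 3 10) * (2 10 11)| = 10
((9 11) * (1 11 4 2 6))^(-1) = ((1 11 9 4 2 6))^(-1) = (1 6 2 4 9 11)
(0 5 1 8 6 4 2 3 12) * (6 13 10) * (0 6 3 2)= [5, 8, 2, 12, 0, 1, 4, 7, 13, 9, 3, 11, 6, 10]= (0 5 1 8 13 10 3 12 6 4)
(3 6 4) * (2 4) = (2 4 3 6) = [0, 1, 4, 6, 3, 5, 2]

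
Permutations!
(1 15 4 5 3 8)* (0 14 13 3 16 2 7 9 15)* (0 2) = (0 14 13 3 8 1 2 7 9 15 4 5 16) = [14, 2, 7, 8, 5, 16, 6, 9, 1, 15, 10, 11, 12, 3, 13, 4, 0]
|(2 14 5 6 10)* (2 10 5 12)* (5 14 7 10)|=|(2 7 10 5 6 14 12)|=7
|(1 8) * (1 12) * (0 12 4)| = |(0 12 1 8 4)| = 5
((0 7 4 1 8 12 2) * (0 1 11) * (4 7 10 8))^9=((0 10 8 12 2 1 4 11))^9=(0 10 8 12 2 1 4 11)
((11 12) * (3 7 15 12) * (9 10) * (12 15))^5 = (15)(3 7 12 11)(9 10)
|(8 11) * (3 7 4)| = |(3 7 4)(8 11)| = 6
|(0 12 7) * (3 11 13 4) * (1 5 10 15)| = 12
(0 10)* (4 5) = (0 10)(4 5) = [10, 1, 2, 3, 5, 4, 6, 7, 8, 9, 0]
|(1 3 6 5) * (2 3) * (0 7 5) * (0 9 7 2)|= 8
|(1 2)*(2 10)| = |(1 10 2)| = 3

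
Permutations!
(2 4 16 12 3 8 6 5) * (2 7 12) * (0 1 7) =(0 1 7 12 3 8 6 5)(2 4 16) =[1, 7, 4, 8, 16, 0, 5, 12, 6, 9, 10, 11, 3, 13, 14, 15, 2]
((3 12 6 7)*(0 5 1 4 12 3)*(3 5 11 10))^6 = (0 4 10 6 5)(1 11 12 3 7)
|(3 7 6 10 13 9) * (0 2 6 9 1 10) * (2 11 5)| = |(0 11 5 2 6)(1 10 13)(3 7 9)| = 15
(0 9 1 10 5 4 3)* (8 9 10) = (0 10 5 4 3)(1 8 9) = [10, 8, 2, 0, 3, 4, 6, 7, 9, 1, 5]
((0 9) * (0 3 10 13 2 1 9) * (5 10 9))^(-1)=((1 5 10 13 2)(3 9))^(-1)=(1 2 13 10 5)(3 9)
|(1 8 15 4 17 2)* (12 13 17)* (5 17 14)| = |(1 8 15 4 12 13 14 5 17 2)| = 10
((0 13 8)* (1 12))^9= ((0 13 8)(1 12))^9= (13)(1 12)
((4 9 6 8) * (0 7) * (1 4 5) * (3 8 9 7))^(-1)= (0 7 4 1 5 8 3)(6 9)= ((0 3 8 5 1 4 7)(6 9))^(-1)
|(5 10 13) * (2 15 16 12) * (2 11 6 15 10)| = 20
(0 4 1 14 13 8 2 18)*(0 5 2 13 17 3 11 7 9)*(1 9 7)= [4, 14, 18, 11, 9, 2, 6, 7, 13, 0, 10, 1, 12, 8, 17, 15, 16, 3, 5]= (0 4 9)(1 14 17 3 11)(2 18 5)(8 13)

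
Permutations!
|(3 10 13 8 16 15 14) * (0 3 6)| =|(0 3 10 13 8 16 15 14 6)| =9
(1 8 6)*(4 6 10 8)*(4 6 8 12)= (1 6)(4 8 10 12)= [0, 6, 2, 3, 8, 5, 1, 7, 10, 9, 12, 11, 4]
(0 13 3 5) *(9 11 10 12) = (0 13 3 5)(9 11 10 12) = [13, 1, 2, 5, 4, 0, 6, 7, 8, 11, 12, 10, 9, 3]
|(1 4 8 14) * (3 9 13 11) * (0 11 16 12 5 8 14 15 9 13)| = 30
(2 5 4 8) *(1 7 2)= (1 7 2 5 4 8)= [0, 7, 5, 3, 8, 4, 6, 2, 1]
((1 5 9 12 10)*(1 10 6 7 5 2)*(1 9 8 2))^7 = ((2 9 12 6 7 5 8))^7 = (12)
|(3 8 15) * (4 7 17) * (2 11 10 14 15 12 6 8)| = |(2 11 10 14 15 3)(4 7 17)(6 8 12)| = 6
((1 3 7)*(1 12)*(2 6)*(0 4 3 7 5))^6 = ((0 4 3 5)(1 7 12)(2 6))^6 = (12)(0 3)(4 5)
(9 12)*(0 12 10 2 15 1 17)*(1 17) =(0 12 9 10 2 15 17) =[12, 1, 15, 3, 4, 5, 6, 7, 8, 10, 2, 11, 9, 13, 14, 17, 16, 0]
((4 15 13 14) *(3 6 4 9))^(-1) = (3 9 14 13 15 4 6)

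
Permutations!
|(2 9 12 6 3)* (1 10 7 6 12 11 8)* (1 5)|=|(12)(1 10 7 6 3 2 9 11 8 5)|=10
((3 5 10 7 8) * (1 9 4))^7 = ((1 9 4)(3 5 10 7 8))^7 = (1 9 4)(3 10 8 5 7)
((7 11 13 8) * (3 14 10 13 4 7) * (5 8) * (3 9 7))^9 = ((3 14 10 13 5 8 9 7 11 4))^9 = (3 4 11 7 9 8 5 13 10 14)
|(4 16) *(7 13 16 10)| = |(4 10 7 13 16)| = 5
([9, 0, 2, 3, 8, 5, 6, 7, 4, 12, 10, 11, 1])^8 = [0, 1, 2, 3, 4, 5, 6, 7, 8, 9, 10, 11, 12]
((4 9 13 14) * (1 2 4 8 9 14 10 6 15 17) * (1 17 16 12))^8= ((17)(1 2 4 14 8 9 13 10 6 15 16 12))^8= (17)(1 6 8)(2 15 9)(4 16 13)(10 14 12)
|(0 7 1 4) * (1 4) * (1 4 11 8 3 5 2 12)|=10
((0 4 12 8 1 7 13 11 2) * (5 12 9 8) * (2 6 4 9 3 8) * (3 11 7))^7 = (0 9 2)(1 3 8)(4 11 6)(5 12)(7 13)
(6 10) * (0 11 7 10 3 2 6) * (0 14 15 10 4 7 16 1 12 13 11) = [0, 12, 6, 2, 7, 5, 3, 4, 8, 9, 14, 16, 13, 11, 15, 10, 1] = (1 12 13 11 16)(2 6 3)(4 7)(10 14 15)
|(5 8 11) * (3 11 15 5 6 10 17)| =15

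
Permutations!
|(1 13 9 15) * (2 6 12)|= 12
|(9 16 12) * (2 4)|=6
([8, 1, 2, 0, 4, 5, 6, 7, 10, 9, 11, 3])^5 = [0, 1, 2, 3, 4, 5, 6, 7, 8, 9, 10, 11]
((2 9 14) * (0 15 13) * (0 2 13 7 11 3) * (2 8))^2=((0 15 7 11 3)(2 9 14 13 8))^2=(0 7 3 15 11)(2 14 8 9 13)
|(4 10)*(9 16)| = 2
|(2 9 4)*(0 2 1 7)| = |(0 2 9 4 1 7)| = 6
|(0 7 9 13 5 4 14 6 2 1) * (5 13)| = 9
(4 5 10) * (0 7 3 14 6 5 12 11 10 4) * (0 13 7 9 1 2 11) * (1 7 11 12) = (0 9 7 3 14 6 5 4 1 2 12)(10 13 11) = [9, 2, 12, 14, 1, 4, 5, 3, 8, 7, 13, 10, 0, 11, 6]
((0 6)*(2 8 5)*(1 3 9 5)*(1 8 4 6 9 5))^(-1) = ((0 9 1 3 5 2 4 6))^(-1) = (0 6 4 2 5 3 1 9)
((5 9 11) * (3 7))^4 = (5 9 11)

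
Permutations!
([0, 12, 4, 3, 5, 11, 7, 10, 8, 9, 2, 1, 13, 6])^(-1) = [0, 11, 10, 3, 2, 4, 13, 6, 8, 9, 7, 5, 1, 12]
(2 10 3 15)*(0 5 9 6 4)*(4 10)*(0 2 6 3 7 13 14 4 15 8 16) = (0 5 9 3 8 16)(2 15 6 10 7 13 14 4) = [5, 1, 15, 8, 2, 9, 10, 13, 16, 3, 7, 11, 12, 14, 4, 6, 0]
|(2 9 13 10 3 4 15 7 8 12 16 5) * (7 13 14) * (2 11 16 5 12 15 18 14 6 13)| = 12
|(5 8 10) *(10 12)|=|(5 8 12 10)|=4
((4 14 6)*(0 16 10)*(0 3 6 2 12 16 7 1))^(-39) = ((0 7 1)(2 12 16 10 3 6 4 14))^(-39) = (2 12 16 10 3 6 4 14)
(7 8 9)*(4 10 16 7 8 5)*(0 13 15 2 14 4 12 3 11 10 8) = (0 13 15 2 14 4 8 9)(3 11 10 16 7 5 12) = [13, 1, 14, 11, 8, 12, 6, 5, 9, 0, 16, 10, 3, 15, 4, 2, 7]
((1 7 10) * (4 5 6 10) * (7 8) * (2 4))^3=(1 2 6 8 4 10 7 5)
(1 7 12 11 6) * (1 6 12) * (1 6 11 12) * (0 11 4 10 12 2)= (0 11 1 7 6 4 10 12 2)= [11, 7, 0, 3, 10, 5, 4, 6, 8, 9, 12, 1, 2]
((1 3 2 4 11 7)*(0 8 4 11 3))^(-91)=(0 11 4 1 2 8 7 3)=((0 8 4 3 2 11 7 1))^(-91)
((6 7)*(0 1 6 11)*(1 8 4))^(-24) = ((0 8 4 1 6 7 11))^(-24) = (0 6 8 7 4 11 1)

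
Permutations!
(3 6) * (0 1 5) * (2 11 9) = (0 1 5)(2 11 9)(3 6) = [1, 5, 11, 6, 4, 0, 3, 7, 8, 2, 10, 9]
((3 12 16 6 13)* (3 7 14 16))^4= (6 16 14 7 13)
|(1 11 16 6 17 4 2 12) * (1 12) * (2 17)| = |(1 11 16 6 2)(4 17)| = 10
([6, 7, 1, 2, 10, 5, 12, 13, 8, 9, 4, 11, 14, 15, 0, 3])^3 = (0 14 12 6)(1 15)(2 13)(3 7)(4 10)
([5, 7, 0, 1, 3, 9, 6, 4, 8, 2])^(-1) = (0 2 9 5)(1 3 4 7)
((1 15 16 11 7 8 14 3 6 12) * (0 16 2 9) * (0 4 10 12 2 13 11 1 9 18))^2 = (0 1 13 7 14 6 18 16 15 11 8 3 2)(4 12)(9 10)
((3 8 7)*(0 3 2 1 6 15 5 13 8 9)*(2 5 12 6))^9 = ((0 3 9)(1 2)(5 13 8 7)(6 15 12))^9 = (15)(1 2)(5 13 8 7)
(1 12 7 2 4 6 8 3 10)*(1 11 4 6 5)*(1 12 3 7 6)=[0, 3, 1, 10, 5, 12, 8, 2, 7, 9, 11, 4, 6]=(1 3 10 11 4 5 12 6 8 7 2)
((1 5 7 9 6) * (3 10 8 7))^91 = (1 10 9 5 8 6 3 7)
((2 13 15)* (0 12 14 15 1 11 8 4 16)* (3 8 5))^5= (0 13 8 14 11 16 2 3 12 1 4 15 5)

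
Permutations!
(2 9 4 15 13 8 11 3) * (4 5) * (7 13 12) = (2 9 5 4 15 12 7 13 8 11 3) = [0, 1, 9, 2, 15, 4, 6, 13, 11, 5, 10, 3, 7, 8, 14, 12]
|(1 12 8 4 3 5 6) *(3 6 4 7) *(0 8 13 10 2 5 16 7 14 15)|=24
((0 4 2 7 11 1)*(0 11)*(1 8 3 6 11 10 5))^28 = (11)(1 10 5)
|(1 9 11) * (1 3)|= |(1 9 11 3)|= 4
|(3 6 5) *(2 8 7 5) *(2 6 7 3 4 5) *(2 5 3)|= 4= |(2 8)(3 7 5 4)|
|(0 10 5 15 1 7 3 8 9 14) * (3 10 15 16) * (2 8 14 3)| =|(0 15 1 7 10 5 16 2 8 9 3 14)| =12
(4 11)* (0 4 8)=(0 4 11 8)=[4, 1, 2, 3, 11, 5, 6, 7, 0, 9, 10, 8]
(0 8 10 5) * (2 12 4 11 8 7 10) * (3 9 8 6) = (0 7 10 5)(2 12 4 11 6 3 9 8) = [7, 1, 12, 9, 11, 0, 3, 10, 2, 8, 5, 6, 4]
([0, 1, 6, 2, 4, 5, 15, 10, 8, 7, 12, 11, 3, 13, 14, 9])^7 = (2 3 12 10 7 9 15 6)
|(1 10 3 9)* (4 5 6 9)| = 7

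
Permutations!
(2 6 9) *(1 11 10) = (1 11 10)(2 6 9) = [0, 11, 6, 3, 4, 5, 9, 7, 8, 2, 1, 10]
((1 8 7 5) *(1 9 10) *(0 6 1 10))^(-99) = ((10)(0 6 1 8 7 5 9))^(-99) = (10)(0 9 5 7 8 1 6)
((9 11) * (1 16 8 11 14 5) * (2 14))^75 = ((1 16 8 11 9 2 14 5))^75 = (1 11 14 16 9 5 8 2)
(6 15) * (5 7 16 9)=(5 7 16 9)(6 15)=[0, 1, 2, 3, 4, 7, 15, 16, 8, 5, 10, 11, 12, 13, 14, 6, 9]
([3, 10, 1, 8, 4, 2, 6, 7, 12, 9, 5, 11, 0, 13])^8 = (13)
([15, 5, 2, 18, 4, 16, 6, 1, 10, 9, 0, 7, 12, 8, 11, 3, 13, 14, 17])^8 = [1, 3, 2, 16, 4, 18, 6, 15, 11, 9, 7, 0, 12, 14, 10, 5, 17, 8, 13]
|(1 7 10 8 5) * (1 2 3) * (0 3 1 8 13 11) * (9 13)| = |(0 3 8 5 2 1 7 10 9 13 11)| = 11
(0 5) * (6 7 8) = (0 5)(6 7 8) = [5, 1, 2, 3, 4, 0, 7, 8, 6]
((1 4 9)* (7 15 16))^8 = ((1 4 9)(7 15 16))^8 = (1 9 4)(7 16 15)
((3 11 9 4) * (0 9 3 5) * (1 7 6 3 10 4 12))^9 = ((0 9 12 1 7 6 3 11 10 4 5))^9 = (0 4 11 6 1 9 5 10 3 7 12)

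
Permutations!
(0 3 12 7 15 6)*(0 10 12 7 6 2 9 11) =(0 3 7 15 2 9 11)(6 10 12) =[3, 1, 9, 7, 4, 5, 10, 15, 8, 11, 12, 0, 6, 13, 14, 2]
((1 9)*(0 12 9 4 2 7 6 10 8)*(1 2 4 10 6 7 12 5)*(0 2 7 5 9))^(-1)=((0 9 7 5 1 10 8 2 12))^(-1)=(0 12 2 8 10 1 5 7 9)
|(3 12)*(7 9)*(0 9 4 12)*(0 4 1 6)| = |(0 9 7 1 6)(3 4 12)| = 15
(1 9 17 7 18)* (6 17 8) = [0, 9, 2, 3, 4, 5, 17, 18, 6, 8, 10, 11, 12, 13, 14, 15, 16, 7, 1] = (1 9 8 6 17 7 18)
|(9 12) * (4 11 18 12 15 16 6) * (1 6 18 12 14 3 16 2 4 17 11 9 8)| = 12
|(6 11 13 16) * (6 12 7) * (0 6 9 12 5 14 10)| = |(0 6 11 13 16 5 14 10)(7 9 12)| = 24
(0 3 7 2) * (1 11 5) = (0 3 7 2)(1 11 5) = [3, 11, 0, 7, 4, 1, 6, 2, 8, 9, 10, 5]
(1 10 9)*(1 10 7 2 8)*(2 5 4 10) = (1 7 5 4 10 9 2 8) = [0, 7, 8, 3, 10, 4, 6, 5, 1, 2, 9]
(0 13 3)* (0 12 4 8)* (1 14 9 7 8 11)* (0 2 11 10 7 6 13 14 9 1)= (0 14 1 9 6 13 3 12 4 10 7 8 2 11)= [14, 9, 11, 12, 10, 5, 13, 8, 2, 6, 7, 0, 4, 3, 1]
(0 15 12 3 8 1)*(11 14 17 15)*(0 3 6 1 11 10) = (0 10)(1 3 8 11 14 17 15 12 6) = [10, 3, 2, 8, 4, 5, 1, 7, 11, 9, 0, 14, 6, 13, 17, 12, 16, 15]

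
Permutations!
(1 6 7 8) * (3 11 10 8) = (1 6 7 3 11 10 8) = [0, 6, 2, 11, 4, 5, 7, 3, 1, 9, 8, 10]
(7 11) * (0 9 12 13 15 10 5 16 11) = (0 9 12 13 15 10 5 16 11 7) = [9, 1, 2, 3, 4, 16, 6, 0, 8, 12, 5, 7, 13, 15, 14, 10, 11]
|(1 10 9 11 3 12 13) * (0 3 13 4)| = 20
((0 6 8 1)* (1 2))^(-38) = ((0 6 8 2 1))^(-38) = (0 8 1 6 2)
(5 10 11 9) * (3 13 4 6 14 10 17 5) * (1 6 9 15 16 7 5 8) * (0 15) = [15, 6, 2, 13, 9, 17, 14, 5, 1, 3, 11, 0, 12, 4, 10, 16, 7, 8] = (0 15 16 7 5 17 8 1 6 14 10 11)(3 13 4 9)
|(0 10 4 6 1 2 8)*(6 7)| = 8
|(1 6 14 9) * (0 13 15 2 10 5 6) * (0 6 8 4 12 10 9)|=40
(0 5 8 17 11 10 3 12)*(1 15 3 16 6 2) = (0 5 8 17 11 10 16 6 2 1 15 3 12) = [5, 15, 1, 12, 4, 8, 2, 7, 17, 9, 16, 10, 0, 13, 14, 3, 6, 11]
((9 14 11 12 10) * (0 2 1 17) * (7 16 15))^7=(0 17 1 2)(7 16 15)(9 11 10 14 12)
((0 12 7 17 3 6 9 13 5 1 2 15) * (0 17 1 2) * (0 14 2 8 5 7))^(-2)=((0 12)(1 14 2 15 17 3 6 9 13 7)(5 8))^(-2)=(1 13 6 17 2)(3 15 14 7 9)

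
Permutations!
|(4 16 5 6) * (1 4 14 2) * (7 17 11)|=|(1 4 16 5 6 14 2)(7 17 11)|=21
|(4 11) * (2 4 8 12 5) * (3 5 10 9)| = 9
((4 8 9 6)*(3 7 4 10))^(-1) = (3 10 6 9 8 4 7)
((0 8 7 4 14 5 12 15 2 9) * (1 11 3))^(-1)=((0 8 7 4 14 5 12 15 2 9)(1 11 3))^(-1)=(0 9 2 15 12 5 14 4 7 8)(1 3 11)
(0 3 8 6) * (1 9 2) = (0 3 8 6)(1 9 2) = [3, 9, 1, 8, 4, 5, 0, 7, 6, 2]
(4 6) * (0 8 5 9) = [8, 1, 2, 3, 6, 9, 4, 7, 5, 0] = (0 8 5 9)(4 6)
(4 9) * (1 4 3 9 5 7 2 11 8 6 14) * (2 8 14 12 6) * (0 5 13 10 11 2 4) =(0 5 7 8 4 13 10 11 14 1)(3 9)(6 12) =[5, 0, 2, 9, 13, 7, 12, 8, 4, 3, 11, 14, 6, 10, 1]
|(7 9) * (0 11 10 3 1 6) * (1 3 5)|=6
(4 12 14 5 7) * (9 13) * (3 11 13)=(3 11 13 9)(4 12 14 5 7)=[0, 1, 2, 11, 12, 7, 6, 4, 8, 3, 10, 13, 14, 9, 5]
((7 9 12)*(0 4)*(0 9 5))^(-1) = (0 5 7 12 9 4)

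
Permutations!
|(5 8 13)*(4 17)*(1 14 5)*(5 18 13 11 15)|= |(1 14 18 13)(4 17)(5 8 11 15)|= 4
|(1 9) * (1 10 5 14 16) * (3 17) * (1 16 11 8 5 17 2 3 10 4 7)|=|(1 9 4 7)(2 3)(5 14 11 8)(10 17)|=4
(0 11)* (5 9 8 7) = (0 11)(5 9 8 7) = [11, 1, 2, 3, 4, 9, 6, 5, 7, 8, 10, 0]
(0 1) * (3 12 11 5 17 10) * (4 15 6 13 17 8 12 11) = (0 1)(3 11 5 8 12 4 15 6 13 17 10) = [1, 0, 2, 11, 15, 8, 13, 7, 12, 9, 3, 5, 4, 17, 14, 6, 16, 10]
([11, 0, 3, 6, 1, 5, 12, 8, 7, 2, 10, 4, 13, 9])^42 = [4, 11, 2, 3, 0, 5, 6, 7, 8, 9, 10, 1, 12, 13]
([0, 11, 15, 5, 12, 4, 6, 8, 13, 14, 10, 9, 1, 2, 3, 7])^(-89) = [0, 12, 15, 14, 5, 3, 6, 8, 13, 11, 10, 1, 4, 2, 9, 7]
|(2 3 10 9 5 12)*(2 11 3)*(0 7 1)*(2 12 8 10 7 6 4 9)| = |(0 6 4 9 5 8 10 2 12 11 3 7 1)| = 13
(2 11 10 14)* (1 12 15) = (1 12 15)(2 11 10 14) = [0, 12, 11, 3, 4, 5, 6, 7, 8, 9, 14, 10, 15, 13, 2, 1]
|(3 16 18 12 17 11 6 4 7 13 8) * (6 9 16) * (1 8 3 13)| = 42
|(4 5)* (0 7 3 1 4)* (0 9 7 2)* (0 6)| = |(0 2 6)(1 4 5 9 7 3)| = 6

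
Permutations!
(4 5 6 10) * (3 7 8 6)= [0, 1, 2, 7, 5, 3, 10, 8, 6, 9, 4]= (3 7 8 6 10 4 5)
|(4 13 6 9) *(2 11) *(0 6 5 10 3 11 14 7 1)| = 13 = |(0 6 9 4 13 5 10 3 11 2 14 7 1)|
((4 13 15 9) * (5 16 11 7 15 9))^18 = ((4 13 9)(5 16 11 7 15))^18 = (5 7 16 15 11)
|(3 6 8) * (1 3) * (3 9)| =|(1 9 3 6 8)| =5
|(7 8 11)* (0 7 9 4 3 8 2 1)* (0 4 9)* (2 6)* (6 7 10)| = |(0 10 6 2 1 4 3 8 11)| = 9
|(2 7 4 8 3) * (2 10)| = 6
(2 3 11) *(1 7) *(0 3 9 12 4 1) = (0 3 11 2 9 12 4 1 7) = [3, 7, 9, 11, 1, 5, 6, 0, 8, 12, 10, 2, 4]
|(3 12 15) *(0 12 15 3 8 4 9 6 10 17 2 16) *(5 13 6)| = 14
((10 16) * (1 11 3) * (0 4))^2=((0 4)(1 11 3)(10 16))^2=(16)(1 3 11)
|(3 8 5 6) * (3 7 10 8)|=5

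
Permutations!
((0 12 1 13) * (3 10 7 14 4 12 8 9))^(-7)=(0 10 12 8 7 1 9 14 13 3 4)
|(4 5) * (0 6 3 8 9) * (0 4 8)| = |(0 6 3)(4 5 8 9)| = 12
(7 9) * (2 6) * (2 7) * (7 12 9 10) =(2 6 12 9)(7 10) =[0, 1, 6, 3, 4, 5, 12, 10, 8, 2, 7, 11, 9]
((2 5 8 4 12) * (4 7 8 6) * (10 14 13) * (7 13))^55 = (14)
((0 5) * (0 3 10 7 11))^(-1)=(0 11 7 10 3 5)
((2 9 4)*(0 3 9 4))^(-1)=(0 9 3)(2 4)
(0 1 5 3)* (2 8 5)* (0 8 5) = (0 1 2 5 3 8) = [1, 2, 5, 8, 4, 3, 6, 7, 0]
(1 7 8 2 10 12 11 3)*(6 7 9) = [0, 9, 10, 1, 4, 5, 7, 8, 2, 6, 12, 3, 11] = (1 9 6 7 8 2 10 12 11 3)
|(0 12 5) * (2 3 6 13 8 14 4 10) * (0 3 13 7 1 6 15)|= 30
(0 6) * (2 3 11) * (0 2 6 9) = (0 9)(2 3 11 6) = [9, 1, 3, 11, 4, 5, 2, 7, 8, 0, 10, 6]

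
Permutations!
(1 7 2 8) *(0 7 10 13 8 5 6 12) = (0 7 2 5 6 12)(1 10 13 8) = [7, 10, 5, 3, 4, 6, 12, 2, 1, 9, 13, 11, 0, 8]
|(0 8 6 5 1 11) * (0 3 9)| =|(0 8 6 5 1 11 3 9)| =8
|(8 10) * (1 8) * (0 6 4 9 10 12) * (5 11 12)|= |(0 6 4 9 10 1 8 5 11 12)|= 10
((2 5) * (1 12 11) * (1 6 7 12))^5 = ((2 5)(6 7 12 11))^5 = (2 5)(6 7 12 11)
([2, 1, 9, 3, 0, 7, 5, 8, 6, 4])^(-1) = (0 4 9 2)(5 6 8 7)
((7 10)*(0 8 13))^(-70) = (0 13 8)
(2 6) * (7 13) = (2 6)(7 13) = [0, 1, 6, 3, 4, 5, 2, 13, 8, 9, 10, 11, 12, 7]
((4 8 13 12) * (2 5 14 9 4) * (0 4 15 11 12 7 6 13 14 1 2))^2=(0 8 9 11)(1 5 2)(4 14 15 12)(6 7 13)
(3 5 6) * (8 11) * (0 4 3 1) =(0 4 3 5 6 1)(8 11) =[4, 0, 2, 5, 3, 6, 1, 7, 11, 9, 10, 8]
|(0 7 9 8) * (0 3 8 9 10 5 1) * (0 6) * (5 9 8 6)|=14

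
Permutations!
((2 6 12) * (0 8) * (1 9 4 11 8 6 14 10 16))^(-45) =(0 2 16 4)(1 11 6 14)(8 12 10 9) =((0 6 12 2 14 10 16 1 9 4 11 8))^(-45)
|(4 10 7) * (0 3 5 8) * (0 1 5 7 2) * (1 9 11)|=|(0 3 7 4 10 2)(1 5 8 9 11)|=30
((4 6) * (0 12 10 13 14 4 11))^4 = ((0 12 10 13 14 4 6 11))^4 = (0 14)(4 12)(6 10)(11 13)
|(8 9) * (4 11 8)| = |(4 11 8 9)| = 4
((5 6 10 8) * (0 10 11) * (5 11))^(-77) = (0 11 8 10)(5 6)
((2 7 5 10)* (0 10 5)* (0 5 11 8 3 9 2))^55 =((0 10)(2 7 5 11 8 3 9))^55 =(0 10)(2 9 3 8 11 5 7)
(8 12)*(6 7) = (6 7)(8 12) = [0, 1, 2, 3, 4, 5, 7, 6, 12, 9, 10, 11, 8]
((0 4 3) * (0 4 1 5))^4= ((0 1 5)(3 4))^4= (0 1 5)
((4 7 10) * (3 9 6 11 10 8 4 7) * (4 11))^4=(11)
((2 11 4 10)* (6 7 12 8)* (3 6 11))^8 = (2 10 4 11 8 12 7 6 3)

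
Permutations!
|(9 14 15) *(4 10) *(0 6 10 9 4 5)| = 4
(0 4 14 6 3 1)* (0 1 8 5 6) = (0 4 14)(3 8 5 6) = [4, 1, 2, 8, 14, 6, 3, 7, 5, 9, 10, 11, 12, 13, 0]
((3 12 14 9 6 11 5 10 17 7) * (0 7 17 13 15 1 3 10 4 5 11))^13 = ((17)(0 7 10 13 15 1 3 12 14 9 6)(4 5))^13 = (17)(0 10 15 3 14 6 7 13 1 12 9)(4 5)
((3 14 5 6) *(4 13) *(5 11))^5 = ((3 14 11 5 6)(4 13))^5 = (14)(4 13)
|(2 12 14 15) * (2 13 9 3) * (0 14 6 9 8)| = 5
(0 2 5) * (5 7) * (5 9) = (0 2 7 9 5) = [2, 1, 7, 3, 4, 0, 6, 9, 8, 5]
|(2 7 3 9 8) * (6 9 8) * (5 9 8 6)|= |(2 7 3 6 8)(5 9)|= 10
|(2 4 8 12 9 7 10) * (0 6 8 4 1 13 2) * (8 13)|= |(0 6 13 2 1 8 12 9 7 10)|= 10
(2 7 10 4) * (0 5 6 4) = [5, 1, 7, 3, 2, 6, 4, 10, 8, 9, 0] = (0 5 6 4 2 7 10)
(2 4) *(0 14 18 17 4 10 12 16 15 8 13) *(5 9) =(0 14 18 17 4 2 10 12 16 15 8 13)(5 9) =[14, 1, 10, 3, 2, 9, 6, 7, 13, 5, 12, 11, 16, 0, 18, 8, 15, 4, 17]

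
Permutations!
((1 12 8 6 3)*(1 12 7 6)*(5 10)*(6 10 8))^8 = (1 5 7 8 10)(3 6 12)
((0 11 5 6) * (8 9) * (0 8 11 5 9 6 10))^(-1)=(0 10 5)(6 8)(9 11)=((0 5 10)(6 8)(9 11))^(-1)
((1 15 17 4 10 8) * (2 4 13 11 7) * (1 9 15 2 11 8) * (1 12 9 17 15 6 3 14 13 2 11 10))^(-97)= ((1 11 7 10 12 9 6 3 14 13 8 17 2 4))^(-97)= (1 11 7 10 12 9 6 3 14 13 8 17 2 4)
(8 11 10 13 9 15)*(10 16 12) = (8 11 16 12 10 13 9 15) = [0, 1, 2, 3, 4, 5, 6, 7, 11, 15, 13, 16, 10, 9, 14, 8, 12]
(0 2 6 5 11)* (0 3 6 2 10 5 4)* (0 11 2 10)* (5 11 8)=(2 10 11 3 6 4 8 5)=[0, 1, 10, 6, 8, 2, 4, 7, 5, 9, 11, 3]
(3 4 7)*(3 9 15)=(3 4 7 9 15)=[0, 1, 2, 4, 7, 5, 6, 9, 8, 15, 10, 11, 12, 13, 14, 3]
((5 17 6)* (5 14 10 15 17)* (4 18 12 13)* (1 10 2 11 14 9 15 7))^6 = ((1 10 7)(2 11 14)(4 18 12 13)(6 9 15 17))^6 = (4 12)(6 15)(9 17)(13 18)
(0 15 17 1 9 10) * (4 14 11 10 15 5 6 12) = (0 5 6 12 4 14 11 10)(1 9 15 17) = [5, 9, 2, 3, 14, 6, 12, 7, 8, 15, 0, 10, 4, 13, 11, 17, 16, 1]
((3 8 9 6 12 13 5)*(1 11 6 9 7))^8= ((1 11 6 12 13 5 3 8 7))^8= (1 7 8 3 5 13 12 6 11)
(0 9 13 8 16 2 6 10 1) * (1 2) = (0 9 13 8 16 1)(2 6 10) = [9, 0, 6, 3, 4, 5, 10, 7, 16, 13, 2, 11, 12, 8, 14, 15, 1]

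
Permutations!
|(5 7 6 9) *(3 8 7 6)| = 3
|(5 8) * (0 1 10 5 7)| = 6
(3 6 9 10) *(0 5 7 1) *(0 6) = [5, 6, 2, 0, 4, 7, 9, 1, 8, 10, 3] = (0 5 7 1 6 9 10 3)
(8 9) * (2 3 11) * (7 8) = [0, 1, 3, 11, 4, 5, 6, 8, 9, 7, 10, 2] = (2 3 11)(7 8 9)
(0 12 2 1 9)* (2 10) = (0 12 10 2 1 9) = [12, 9, 1, 3, 4, 5, 6, 7, 8, 0, 2, 11, 10]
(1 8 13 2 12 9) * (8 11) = (1 11 8 13 2 12 9) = [0, 11, 12, 3, 4, 5, 6, 7, 13, 1, 10, 8, 9, 2]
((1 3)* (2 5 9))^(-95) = (1 3)(2 5 9)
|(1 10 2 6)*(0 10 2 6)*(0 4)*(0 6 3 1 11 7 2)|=20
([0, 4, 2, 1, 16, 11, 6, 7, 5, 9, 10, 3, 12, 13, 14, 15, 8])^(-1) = (1 3 11 5 8 16 4)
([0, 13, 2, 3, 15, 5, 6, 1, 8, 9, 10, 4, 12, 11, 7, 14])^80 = [0, 4, 2, 3, 7, 5, 6, 11, 8, 9, 10, 14, 12, 15, 13, 1]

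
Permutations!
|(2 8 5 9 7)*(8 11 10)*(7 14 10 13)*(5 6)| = |(2 11 13 7)(5 9 14 10 8 6)| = 12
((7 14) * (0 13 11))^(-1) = (0 11 13)(7 14)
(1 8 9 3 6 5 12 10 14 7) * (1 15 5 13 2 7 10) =[0, 8, 7, 6, 4, 12, 13, 15, 9, 3, 14, 11, 1, 2, 10, 5] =(1 8 9 3 6 13 2 7 15 5 12)(10 14)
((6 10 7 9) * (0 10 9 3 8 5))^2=(0 7 8)(3 5 10)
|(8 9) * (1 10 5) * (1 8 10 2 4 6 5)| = |(1 2 4 6 5 8 9 10)| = 8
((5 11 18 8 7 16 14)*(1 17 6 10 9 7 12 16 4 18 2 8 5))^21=(1 4 12 10 11)(2 17 18 16 9)(5 14 7 8 6)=((1 17 6 10 9 7 4 18 5 11 2 8 12 16 14))^21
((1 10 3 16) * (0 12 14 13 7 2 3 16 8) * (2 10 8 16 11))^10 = (0 1 3 11 7 14)(2 10 13 12 8 16)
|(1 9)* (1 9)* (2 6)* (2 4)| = 3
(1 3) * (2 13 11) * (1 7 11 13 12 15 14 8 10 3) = [0, 1, 12, 7, 4, 5, 6, 11, 10, 9, 3, 2, 15, 13, 8, 14] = (2 12 15 14 8 10 3 7 11)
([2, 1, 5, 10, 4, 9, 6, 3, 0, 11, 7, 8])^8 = [5, 1, 9, 7, 4, 11, 6, 10, 2, 8, 3, 0]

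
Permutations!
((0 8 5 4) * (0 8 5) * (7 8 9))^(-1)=(0 8 7 9 4 5)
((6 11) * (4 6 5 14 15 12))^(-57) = (4 12 15 14 5 11 6)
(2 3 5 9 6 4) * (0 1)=(0 1)(2 3 5 9 6 4)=[1, 0, 3, 5, 2, 9, 4, 7, 8, 6]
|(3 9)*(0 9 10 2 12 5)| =7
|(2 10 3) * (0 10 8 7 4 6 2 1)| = |(0 10 3 1)(2 8 7 4 6)| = 20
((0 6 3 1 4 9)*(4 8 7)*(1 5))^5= ((0 6 3 5 1 8 7 4 9))^5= (0 8 6 7 3 4 5 9 1)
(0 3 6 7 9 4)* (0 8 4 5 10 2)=[3, 1, 0, 6, 8, 10, 7, 9, 4, 5, 2]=(0 3 6 7 9 5 10 2)(4 8)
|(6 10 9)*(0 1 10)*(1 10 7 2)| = 12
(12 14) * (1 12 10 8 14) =(1 12)(8 14 10) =[0, 12, 2, 3, 4, 5, 6, 7, 14, 9, 8, 11, 1, 13, 10]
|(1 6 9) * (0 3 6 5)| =|(0 3 6 9 1 5)| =6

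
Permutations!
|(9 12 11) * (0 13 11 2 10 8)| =8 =|(0 13 11 9 12 2 10 8)|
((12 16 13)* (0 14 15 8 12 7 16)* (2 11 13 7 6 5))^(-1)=(0 12 8 15 14)(2 5 6 13 11)(7 16)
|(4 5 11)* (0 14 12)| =|(0 14 12)(4 5 11)| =3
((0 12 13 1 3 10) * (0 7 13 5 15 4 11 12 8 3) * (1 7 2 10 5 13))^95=(0 12 5 1 11 3 7 4 8 13 15)(2 10)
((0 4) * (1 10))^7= ((0 4)(1 10))^7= (0 4)(1 10)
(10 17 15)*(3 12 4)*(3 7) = (3 12 4 7)(10 17 15) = [0, 1, 2, 12, 7, 5, 6, 3, 8, 9, 17, 11, 4, 13, 14, 10, 16, 15]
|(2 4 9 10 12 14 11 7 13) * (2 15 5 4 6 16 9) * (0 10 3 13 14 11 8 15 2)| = 30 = |(0 10 12 11 7 14 8 15 5 4)(2 6 16 9 3 13)|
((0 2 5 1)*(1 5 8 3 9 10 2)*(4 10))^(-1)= (0 1)(2 10 4 9 3 8)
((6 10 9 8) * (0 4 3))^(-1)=((0 4 3)(6 10 9 8))^(-1)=(0 3 4)(6 8 9 10)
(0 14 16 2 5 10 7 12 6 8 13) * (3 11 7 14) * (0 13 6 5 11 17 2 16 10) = (0 3 17 2 11 7 12 5)(6 8)(10 14) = [3, 1, 11, 17, 4, 0, 8, 12, 6, 9, 14, 7, 5, 13, 10, 15, 16, 2]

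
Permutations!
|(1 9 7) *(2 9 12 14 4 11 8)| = |(1 12 14 4 11 8 2 9 7)| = 9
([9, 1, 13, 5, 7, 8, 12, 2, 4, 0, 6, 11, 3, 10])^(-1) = (0 9)(2 7 4 8 5 3 12 6 10 13)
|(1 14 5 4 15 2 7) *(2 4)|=10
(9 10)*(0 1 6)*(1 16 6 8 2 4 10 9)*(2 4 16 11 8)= [11, 2, 16, 3, 10, 5, 0, 7, 4, 9, 1, 8, 12, 13, 14, 15, 6]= (0 11 8 4 10 1 2 16 6)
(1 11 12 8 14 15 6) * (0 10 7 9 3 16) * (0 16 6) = [10, 11, 2, 6, 4, 5, 1, 9, 14, 3, 7, 12, 8, 13, 15, 0, 16] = (16)(0 10 7 9 3 6 1 11 12 8 14 15)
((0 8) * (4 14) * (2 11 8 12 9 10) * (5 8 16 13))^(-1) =(0 8 5 13 16 11 2 10 9 12)(4 14)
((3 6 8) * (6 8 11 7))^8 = (6 7 11)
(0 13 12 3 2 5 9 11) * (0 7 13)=(2 5 9 11 7 13 12 3)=[0, 1, 5, 2, 4, 9, 6, 13, 8, 11, 10, 7, 3, 12]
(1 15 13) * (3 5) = [0, 15, 2, 5, 4, 3, 6, 7, 8, 9, 10, 11, 12, 1, 14, 13] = (1 15 13)(3 5)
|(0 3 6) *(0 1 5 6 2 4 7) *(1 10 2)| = |(0 3 1 5 6 10 2 4 7)| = 9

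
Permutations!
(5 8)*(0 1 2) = (0 1 2)(5 8) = [1, 2, 0, 3, 4, 8, 6, 7, 5]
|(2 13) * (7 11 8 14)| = |(2 13)(7 11 8 14)| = 4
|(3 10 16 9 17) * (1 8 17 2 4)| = |(1 8 17 3 10 16 9 2 4)| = 9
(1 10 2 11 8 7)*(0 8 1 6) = (0 8 7 6)(1 10 2 11) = [8, 10, 11, 3, 4, 5, 0, 6, 7, 9, 2, 1]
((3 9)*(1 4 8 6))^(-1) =((1 4 8 6)(3 9))^(-1) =(1 6 8 4)(3 9)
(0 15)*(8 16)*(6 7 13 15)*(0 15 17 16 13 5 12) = [6, 1, 2, 3, 4, 12, 7, 5, 13, 9, 10, 11, 0, 17, 14, 15, 8, 16] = (0 6 7 5 12)(8 13 17 16)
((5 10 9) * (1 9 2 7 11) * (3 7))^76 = (1 2)(3 9)(5 7)(10 11)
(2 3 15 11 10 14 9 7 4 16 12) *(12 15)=[0, 1, 3, 12, 16, 5, 6, 4, 8, 7, 14, 10, 2, 13, 9, 11, 15]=(2 3 12)(4 16 15 11 10 14 9 7)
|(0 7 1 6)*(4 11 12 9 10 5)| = 12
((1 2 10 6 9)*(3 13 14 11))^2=(1 10 9 2 6)(3 14)(11 13)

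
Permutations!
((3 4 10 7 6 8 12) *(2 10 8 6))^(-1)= (2 7 10)(3 12 8 4)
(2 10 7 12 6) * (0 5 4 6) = [5, 1, 10, 3, 6, 4, 2, 12, 8, 9, 7, 11, 0] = (0 5 4 6 2 10 7 12)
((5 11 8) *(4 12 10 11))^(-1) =(4 5 8 11 10 12)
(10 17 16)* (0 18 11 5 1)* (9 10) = (0 18 11 5 1)(9 10 17 16) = [18, 0, 2, 3, 4, 1, 6, 7, 8, 10, 17, 5, 12, 13, 14, 15, 9, 16, 11]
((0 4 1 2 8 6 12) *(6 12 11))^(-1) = (0 12 8 2 1 4)(6 11)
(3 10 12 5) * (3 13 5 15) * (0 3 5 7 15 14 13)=[3, 1, 2, 10, 4, 0, 6, 15, 8, 9, 12, 11, 14, 7, 13, 5]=(0 3 10 12 14 13 7 15 5)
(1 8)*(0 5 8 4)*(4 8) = (0 5 4)(1 8) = [5, 8, 2, 3, 0, 4, 6, 7, 1]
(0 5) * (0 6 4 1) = [5, 0, 2, 3, 1, 6, 4] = (0 5 6 4 1)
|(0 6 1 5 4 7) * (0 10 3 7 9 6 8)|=30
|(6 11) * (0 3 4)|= 6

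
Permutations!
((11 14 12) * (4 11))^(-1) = ((4 11 14 12))^(-1) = (4 12 14 11)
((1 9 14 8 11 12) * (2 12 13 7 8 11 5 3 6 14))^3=((1 9 2 12)(3 6 14 11 13 7 8 5))^3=(1 12 2 9)(3 11 8 6 13 5 14 7)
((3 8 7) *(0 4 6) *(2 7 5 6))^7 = ((0 4 2 7 3 8 5 6))^7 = (0 6 5 8 3 7 2 4)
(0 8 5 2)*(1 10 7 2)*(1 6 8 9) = [9, 10, 0, 3, 4, 6, 8, 2, 5, 1, 7] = (0 9 1 10 7 2)(5 6 8)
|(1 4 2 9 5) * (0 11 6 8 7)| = 5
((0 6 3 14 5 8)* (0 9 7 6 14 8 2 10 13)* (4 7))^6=(14)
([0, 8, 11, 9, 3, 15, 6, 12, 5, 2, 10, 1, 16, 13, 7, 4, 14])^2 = [0, 5, 1, 2, 9, 4, 6, 16, 15, 11, 10, 8, 14, 13, 12, 3, 7]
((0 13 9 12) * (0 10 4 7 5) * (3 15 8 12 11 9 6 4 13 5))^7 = (0 5)(3 4 13 12 15 7 6 10 8)(9 11)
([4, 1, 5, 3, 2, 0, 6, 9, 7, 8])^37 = (0 4 2 5)(7 9 8)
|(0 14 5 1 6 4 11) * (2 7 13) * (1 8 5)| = 6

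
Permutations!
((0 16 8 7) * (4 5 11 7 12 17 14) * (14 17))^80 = (17)(0 7 11 5 4 14 12 8 16)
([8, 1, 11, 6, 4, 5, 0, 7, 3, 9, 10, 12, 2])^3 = (12)(0 6 3 8)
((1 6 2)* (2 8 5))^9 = (1 2 5 8 6)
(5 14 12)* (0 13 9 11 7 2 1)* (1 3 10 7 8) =(0 13 9 11 8 1)(2 3 10 7)(5 14 12) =[13, 0, 3, 10, 4, 14, 6, 2, 1, 11, 7, 8, 5, 9, 12]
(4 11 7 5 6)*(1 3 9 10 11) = (1 3 9 10 11 7 5 6 4) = [0, 3, 2, 9, 1, 6, 4, 5, 8, 10, 11, 7]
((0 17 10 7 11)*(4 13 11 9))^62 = (0 13 9 10)(4 7 17 11)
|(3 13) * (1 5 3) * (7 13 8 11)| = 7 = |(1 5 3 8 11 7 13)|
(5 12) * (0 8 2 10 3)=(0 8 2 10 3)(5 12)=[8, 1, 10, 0, 4, 12, 6, 7, 2, 9, 3, 11, 5]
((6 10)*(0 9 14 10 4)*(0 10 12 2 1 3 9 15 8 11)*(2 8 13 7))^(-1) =(0 11 8 12 14 9 3 1 2 7 13 15)(4 6 10)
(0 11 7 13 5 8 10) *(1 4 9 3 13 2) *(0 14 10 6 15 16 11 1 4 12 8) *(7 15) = (0 1 12 8 6 7 2 4 9 3 13 5)(10 14)(11 15 16) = [1, 12, 4, 13, 9, 0, 7, 2, 6, 3, 14, 15, 8, 5, 10, 16, 11]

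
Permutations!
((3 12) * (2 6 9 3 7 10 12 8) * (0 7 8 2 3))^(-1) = ((0 7 10 12 8 3 2 6 9))^(-1) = (0 9 6 2 3 8 12 10 7)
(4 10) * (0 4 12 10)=(0 4)(10 12)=[4, 1, 2, 3, 0, 5, 6, 7, 8, 9, 12, 11, 10]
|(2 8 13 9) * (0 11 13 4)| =|(0 11 13 9 2 8 4)| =7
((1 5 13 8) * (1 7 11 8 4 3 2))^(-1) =((1 5 13 4 3 2)(7 11 8))^(-1) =(1 2 3 4 13 5)(7 8 11)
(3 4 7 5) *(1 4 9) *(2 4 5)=[0, 5, 4, 9, 7, 3, 6, 2, 8, 1]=(1 5 3 9)(2 4 7)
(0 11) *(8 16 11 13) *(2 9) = (0 13 8 16 11)(2 9) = [13, 1, 9, 3, 4, 5, 6, 7, 16, 2, 10, 0, 12, 8, 14, 15, 11]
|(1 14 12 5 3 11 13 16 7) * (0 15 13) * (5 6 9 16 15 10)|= 70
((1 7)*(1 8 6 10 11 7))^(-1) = ((6 10 11 7 8))^(-1) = (6 8 7 11 10)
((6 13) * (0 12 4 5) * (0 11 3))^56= (13)(0 4 11)(3 12 5)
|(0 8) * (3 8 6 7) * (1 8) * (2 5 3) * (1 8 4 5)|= |(0 6 7 2 1 4 5 3 8)|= 9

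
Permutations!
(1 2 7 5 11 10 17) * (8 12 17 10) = [0, 2, 7, 3, 4, 11, 6, 5, 12, 9, 10, 8, 17, 13, 14, 15, 16, 1] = (1 2 7 5 11 8 12 17)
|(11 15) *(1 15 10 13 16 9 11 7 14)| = 20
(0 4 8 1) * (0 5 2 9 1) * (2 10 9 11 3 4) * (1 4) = (0 2 11 3 1 5 10 9 4 8) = [2, 5, 11, 1, 8, 10, 6, 7, 0, 4, 9, 3]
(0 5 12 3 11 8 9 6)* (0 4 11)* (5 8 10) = (0 8 9 6 4 11 10 5 12 3) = [8, 1, 2, 0, 11, 12, 4, 7, 9, 6, 5, 10, 3]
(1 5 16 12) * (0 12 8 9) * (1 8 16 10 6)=(16)(0 12 8 9)(1 5 10 6)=[12, 5, 2, 3, 4, 10, 1, 7, 9, 0, 6, 11, 8, 13, 14, 15, 16]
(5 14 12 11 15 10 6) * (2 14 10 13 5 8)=[0, 1, 14, 3, 4, 10, 8, 7, 2, 9, 6, 15, 11, 5, 12, 13]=(2 14 12 11 15 13 5 10 6 8)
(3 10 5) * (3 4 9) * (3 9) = (3 10 5 4) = [0, 1, 2, 10, 3, 4, 6, 7, 8, 9, 5]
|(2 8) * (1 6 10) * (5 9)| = |(1 6 10)(2 8)(5 9)| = 6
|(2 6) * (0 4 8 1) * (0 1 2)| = 5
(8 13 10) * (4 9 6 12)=(4 9 6 12)(8 13 10)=[0, 1, 2, 3, 9, 5, 12, 7, 13, 6, 8, 11, 4, 10]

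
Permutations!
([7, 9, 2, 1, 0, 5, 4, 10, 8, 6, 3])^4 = (0 1)(3 4)(6 10)(7 9)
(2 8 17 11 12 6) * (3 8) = (2 3 8 17 11 12 6) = [0, 1, 3, 8, 4, 5, 2, 7, 17, 9, 10, 12, 6, 13, 14, 15, 16, 11]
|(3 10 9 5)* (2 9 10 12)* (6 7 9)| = |(2 6 7 9 5 3 12)| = 7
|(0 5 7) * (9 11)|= 6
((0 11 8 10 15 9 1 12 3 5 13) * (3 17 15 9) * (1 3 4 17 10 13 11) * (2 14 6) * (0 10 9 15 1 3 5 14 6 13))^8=((0 3 14 13 10 15 4 17 1 12 9 5 11 8)(2 6))^8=(0 1 14 9 10 11 4)(3 12 13 5 15 8 17)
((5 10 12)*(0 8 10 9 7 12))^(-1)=(0 10 8)(5 12 7 9)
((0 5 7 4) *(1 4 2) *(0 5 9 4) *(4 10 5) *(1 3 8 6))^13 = (0 5 3 1 10 2 6 9 7 8)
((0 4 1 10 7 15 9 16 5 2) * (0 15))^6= ((0 4 1 10 7)(2 15 9 16 5))^6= (0 4 1 10 7)(2 15 9 16 5)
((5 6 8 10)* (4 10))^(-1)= ((4 10 5 6 8))^(-1)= (4 8 6 5 10)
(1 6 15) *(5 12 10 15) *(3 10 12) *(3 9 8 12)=(1 6 5 9 8 12 3 10 15)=[0, 6, 2, 10, 4, 9, 5, 7, 12, 8, 15, 11, 3, 13, 14, 1]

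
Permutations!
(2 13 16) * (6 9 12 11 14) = (2 13 16)(6 9 12 11 14) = [0, 1, 13, 3, 4, 5, 9, 7, 8, 12, 10, 14, 11, 16, 6, 15, 2]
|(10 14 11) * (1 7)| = 6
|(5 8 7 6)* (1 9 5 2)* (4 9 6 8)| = 6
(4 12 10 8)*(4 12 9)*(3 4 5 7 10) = [0, 1, 2, 4, 9, 7, 6, 10, 12, 5, 8, 11, 3] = (3 4 9 5 7 10 8 12)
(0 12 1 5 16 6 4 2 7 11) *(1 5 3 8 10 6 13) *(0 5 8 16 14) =[12, 3, 7, 16, 2, 14, 4, 11, 10, 9, 6, 5, 8, 1, 0, 15, 13] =(0 12 8 10 6 4 2 7 11 5 14)(1 3 16 13)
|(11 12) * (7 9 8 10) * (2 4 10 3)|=|(2 4 10 7 9 8 3)(11 12)|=14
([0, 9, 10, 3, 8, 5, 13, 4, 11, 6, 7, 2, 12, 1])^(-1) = (1 13 6 9)(2 11 8 4 7 10)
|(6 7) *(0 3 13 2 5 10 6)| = 8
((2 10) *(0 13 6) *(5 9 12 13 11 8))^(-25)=(0 6 13 12 9 5 8 11)(2 10)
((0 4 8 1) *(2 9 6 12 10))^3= (0 1 8 4)(2 12 9 10 6)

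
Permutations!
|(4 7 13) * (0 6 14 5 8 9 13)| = |(0 6 14 5 8 9 13 4 7)| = 9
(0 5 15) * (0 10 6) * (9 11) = (0 5 15 10 6)(9 11) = [5, 1, 2, 3, 4, 15, 0, 7, 8, 11, 6, 9, 12, 13, 14, 10]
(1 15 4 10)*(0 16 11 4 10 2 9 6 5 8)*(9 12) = (0 16 11 4 2 12 9 6 5 8)(1 15 10) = [16, 15, 12, 3, 2, 8, 5, 7, 0, 6, 1, 4, 9, 13, 14, 10, 11]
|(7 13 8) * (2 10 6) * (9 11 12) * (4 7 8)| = 3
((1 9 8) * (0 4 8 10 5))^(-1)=((0 4 8 1 9 10 5))^(-1)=(0 5 10 9 1 8 4)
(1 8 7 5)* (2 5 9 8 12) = (1 12 2 5)(7 9 8) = [0, 12, 5, 3, 4, 1, 6, 9, 7, 8, 10, 11, 2]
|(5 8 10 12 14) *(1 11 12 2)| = |(1 11 12 14 5 8 10 2)| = 8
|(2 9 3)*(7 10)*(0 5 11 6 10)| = |(0 5 11 6 10 7)(2 9 3)| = 6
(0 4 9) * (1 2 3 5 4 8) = (0 8 1 2 3 5 4 9) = [8, 2, 3, 5, 9, 4, 6, 7, 1, 0]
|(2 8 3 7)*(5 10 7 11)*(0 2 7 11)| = |(0 2 8 3)(5 10 11)| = 12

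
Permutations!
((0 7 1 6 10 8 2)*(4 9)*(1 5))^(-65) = ((0 7 5 1 6 10 8 2)(4 9))^(-65) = (0 2 8 10 6 1 5 7)(4 9)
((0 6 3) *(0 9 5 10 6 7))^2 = ((0 7)(3 9 5 10 6))^2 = (3 5 6 9 10)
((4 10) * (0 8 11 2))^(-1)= (0 2 11 8)(4 10)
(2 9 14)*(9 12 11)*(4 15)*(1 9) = (1 9 14 2 12 11)(4 15) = [0, 9, 12, 3, 15, 5, 6, 7, 8, 14, 10, 1, 11, 13, 2, 4]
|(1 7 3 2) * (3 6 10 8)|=7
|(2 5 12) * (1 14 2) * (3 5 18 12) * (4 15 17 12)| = 8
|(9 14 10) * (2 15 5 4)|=|(2 15 5 4)(9 14 10)|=12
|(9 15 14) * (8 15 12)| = 5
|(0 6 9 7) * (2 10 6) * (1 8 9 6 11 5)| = |(0 2 10 11 5 1 8 9 7)| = 9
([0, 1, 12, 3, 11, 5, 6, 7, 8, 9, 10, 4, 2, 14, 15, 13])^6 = [0, 1, 2, 3, 4, 5, 6, 7, 8, 9, 10, 11, 12, 13, 14, 15]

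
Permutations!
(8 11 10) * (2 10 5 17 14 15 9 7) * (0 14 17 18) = (0 14 15 9 7 2 10 8 11 5 18) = [14, 1, 10, 3, 4, 18, 6, 2, 11, 7, 8, 5, 12, 13, 15, 9, 16, 17, 0]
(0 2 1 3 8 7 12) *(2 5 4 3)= [5, 2, 1, 8, 3, 4, 6, 12, 7, 9, 10, 11, 0]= (0 5 4 3 8 7 12)(1 2)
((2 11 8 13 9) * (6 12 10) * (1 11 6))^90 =((1 11 8 13 9 2 6 12 10))^90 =(13)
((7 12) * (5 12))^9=((5 12 7))^9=(12)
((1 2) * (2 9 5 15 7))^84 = (15)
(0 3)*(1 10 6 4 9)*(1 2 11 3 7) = (0 7 1 10 6 4 9 2 11 3) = [7, 10, 11, 0, 9, 5, 4, 1, 8, 2, 6, 3]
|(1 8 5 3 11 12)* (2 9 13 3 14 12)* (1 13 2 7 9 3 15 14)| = 60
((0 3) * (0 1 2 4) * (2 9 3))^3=(9)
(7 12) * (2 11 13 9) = [0, 1, 11, 3, 4, 5, 6, 12, 8, 2, 10, 13, 7, 9] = (2 11 13 9)(7 12)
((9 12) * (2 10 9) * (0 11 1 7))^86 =((0 11 1 7)(2 10 9 12))^86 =(0 1)(2 9)(7 11)(10 12)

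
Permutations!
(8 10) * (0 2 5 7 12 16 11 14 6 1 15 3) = (0 2 5 7 12 16 11 14 6 1 15 3)(8 10) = [2, 15, 5, 0, 4, 7, 1, 12, 10, 9, 8, 14, 16, 13, 6, 3, 11]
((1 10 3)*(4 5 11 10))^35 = ((1 4 5 11 10 3))^35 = (1 3 10 11 5 4)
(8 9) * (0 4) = [4, 1, 2, 3, 0, 5, 6, 7, 9, 8] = (0 4)(8 9)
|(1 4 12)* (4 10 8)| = 5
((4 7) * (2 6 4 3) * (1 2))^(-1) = (1 3 7 4 6 2) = ((1 2 6 4 7 3))^(-1)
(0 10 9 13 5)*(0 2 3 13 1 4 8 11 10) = (1 4 8 11 10 9)(2 3 13 5) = [0, 4, 3, 13, 8, 2, 6, 7, 11, 1, 9, 10, 12, 5]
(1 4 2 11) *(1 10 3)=(1 4 2 11 10 3)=[0, 4, 11, 1, 2, 5, 6, 7, 8, 9, 3, 10]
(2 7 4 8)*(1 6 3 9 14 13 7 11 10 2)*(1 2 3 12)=(1 6 12)(2 11 10 3 9 14 13 7 4 8)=[0, 6, 11, 9, 8, 5, 12, 4, 2, 14, 3, 10, 1, 7, 13]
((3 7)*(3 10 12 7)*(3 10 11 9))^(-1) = (3 9 11 7 12 10)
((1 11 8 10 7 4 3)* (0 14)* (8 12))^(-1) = (0 14)(1 3 4 7 10 8 12 11) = ((0 14)(1 11 12 8 10 7 4 3))^(-1)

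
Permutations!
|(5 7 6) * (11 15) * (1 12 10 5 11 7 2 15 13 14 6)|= |(1 12 10 5 2 15 7)(6 11 13 14)|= 28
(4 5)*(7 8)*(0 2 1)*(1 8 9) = [2, 0, 8, 3, 5, 4, 6, 9, 7, 1] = (0 2 8 7 9 1)(4 5)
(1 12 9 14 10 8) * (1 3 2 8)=(1 12 9 14 10)(2 8 3)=[0, 12, 8, 2, 4, 5, 6, 7, 3, 14, 1, 11, 9, 13, 10]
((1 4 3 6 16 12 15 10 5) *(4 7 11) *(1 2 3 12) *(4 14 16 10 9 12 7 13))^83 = ((1 13 4 7 11 14 16)(2 3 6 10 5)(9 12 15))^83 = (1 16 14 11 7 4 13)(2 10 3 5 6)(9 15 12)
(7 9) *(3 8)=(3 8)(7 9)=[0, 1, 2, 8, 4, 5, 6, 9, 3, 7]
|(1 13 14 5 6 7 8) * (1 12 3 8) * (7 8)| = 9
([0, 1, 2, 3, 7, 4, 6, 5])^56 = [0, 1, 2, 3, 5, 7, 6, 4]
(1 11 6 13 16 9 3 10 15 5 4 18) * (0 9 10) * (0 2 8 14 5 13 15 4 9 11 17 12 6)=(0 11)(1 17 12 6 15 13 16 10 4 18)(2 8 14 5 9 3)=[11, 17, 8, 2, 18, 9, 15, 7, 14, 3, 4, 0, 6, 16, 5, 13, 10, 12, 1]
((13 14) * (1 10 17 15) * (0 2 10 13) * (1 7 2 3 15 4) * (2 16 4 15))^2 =((0 3 2 10 17 15 7 16 4 1 13 14))^2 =(0 2 17 7 4 13)(1 14 3 10 15 16)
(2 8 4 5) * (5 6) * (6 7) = (2 8 4 7 6 5) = [0, 1, 8, 3, 7, 2, 5, 6, 4]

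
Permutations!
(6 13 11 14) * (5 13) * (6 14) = (14)(5 13 11 6) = [0, 1, 2, 3, 4, 13, 5, 7, 8, 9, 10, 6, 12, 11, 14]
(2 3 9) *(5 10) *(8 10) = (2 3 9)(5 8 10) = [0, 1, 3, 9, 4, 8, 6, 7, 10, 2, 5]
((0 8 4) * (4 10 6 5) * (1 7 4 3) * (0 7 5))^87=((0 8 10 6)(1 5 3)(4 7))^87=(0 6 10 8)(4 7)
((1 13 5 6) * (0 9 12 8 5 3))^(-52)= (0 12 5 1 3 9 8 6 13)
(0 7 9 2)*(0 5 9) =(0 7)(2 5 9) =[7, 1, 5, 3, 4, 9, 6, 0, 8, 2]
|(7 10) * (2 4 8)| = 6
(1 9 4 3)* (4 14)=(1 9 14 4 3)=[0, 9, 2, 1, 3, 5, 6, 7, 8, 14, 10, 11, 12, 13, 4]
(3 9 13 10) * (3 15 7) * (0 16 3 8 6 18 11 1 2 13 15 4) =(0 16 3 9 15 7 8 6 18 11 1 2 13 10 4) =[16, 2, 13, 9, 0, 5, 18, 8, 6, 15, 4, 1, 12, 10, 14, 7, 3, 17, 11]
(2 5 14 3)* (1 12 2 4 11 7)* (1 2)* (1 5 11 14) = (1 12 5)(2 11 7)(3 4 14) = [0, 12, 11, 4, 14, 1, 6, 2, 8, 9, 10, 7, 5, 13, 3]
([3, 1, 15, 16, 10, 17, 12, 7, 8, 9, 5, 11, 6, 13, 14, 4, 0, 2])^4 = [3, 1, 5, 16, 2, 4, 6, 7, 8, 9, 15, 11, 12, 13, 14, 17, 0, 10]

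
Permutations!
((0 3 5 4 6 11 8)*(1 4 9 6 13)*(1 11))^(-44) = (0 4 5 11 6)(1 3 13 9 8)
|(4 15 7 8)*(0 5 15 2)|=7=|(0 5 15 7 8 4 2)|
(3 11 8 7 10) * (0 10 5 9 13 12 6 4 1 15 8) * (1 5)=(0 10 3 11)(1 15 8 7)(4 5 9 13 12 6)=[10, 15, 2, 11, 5, 9, 4, 1, 7, 13, 3, 0, 6, 12, 14, 8]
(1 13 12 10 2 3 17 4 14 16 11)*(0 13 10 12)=(0 13)(1 10 2 3 17 4 14 16 11)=[13, 10, 3, 17, 14, 5, 6, 7, 8, 9, 2, 1, 12, 0, 16, 15, 11, 4]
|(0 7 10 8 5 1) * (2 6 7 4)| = |(0 4 2 6 7 10 8 5 1)| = 9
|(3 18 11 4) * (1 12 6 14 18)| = |(1 12 6 14 18 11 4 3)| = 8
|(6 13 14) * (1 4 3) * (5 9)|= |(1 4 3)(5 9)(6 13 14)|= 6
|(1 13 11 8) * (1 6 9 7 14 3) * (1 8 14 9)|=|(1 13 11 14 3 8 6)(7 9)|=14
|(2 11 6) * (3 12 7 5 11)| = |(2 3 12 7 5 11 6)| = 7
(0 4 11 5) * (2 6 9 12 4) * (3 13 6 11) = (0 2 11 5)(3 13 6 9 12 4) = [2, 1, 11, 13, 3, 0, 9, 7, 8, 12, 10, 5, 4, 6]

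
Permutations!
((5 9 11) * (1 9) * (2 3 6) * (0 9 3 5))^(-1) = ((0 9 11)(1 3 6 2 5))^(-1) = (0 11 9)(1 5 2 6 3)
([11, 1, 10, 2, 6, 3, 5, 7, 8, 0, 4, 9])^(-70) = (0 9 11)(2 4 5)(3 10 6)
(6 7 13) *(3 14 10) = (3 14 10)(6 7 13) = [0, 1, 2, 14, 4, 5, 7, 13, 8, 9, 3, 11, 12, 6, 10]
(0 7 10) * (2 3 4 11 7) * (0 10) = (0 2 3 4 11 7) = [2, 1, 3, 4, 11, 5, 6, 0, 8, 9, 10, 7]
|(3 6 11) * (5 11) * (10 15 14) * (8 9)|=12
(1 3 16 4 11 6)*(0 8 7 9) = (0 8 7 9)(1 3 16 4 11 6) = [8, 3, 2, 16, 11, 5, 1, 9, 7, 0, 10, 6, 12, 13, 14, 15, 4]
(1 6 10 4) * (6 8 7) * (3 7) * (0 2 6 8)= [2, 0, 6, 7, 1, 5, 10, 8, 3, 9, 4]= (0 2 6 10 4 1)(3 7 8)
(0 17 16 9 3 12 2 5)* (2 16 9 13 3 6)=[17, 1, 5, 12, 4, 0, 2, 7, 8, 6, 10, 11, 16, 3, 14, 15, 13, 9]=(0 17 9 6 2 5)(3 12 16 13)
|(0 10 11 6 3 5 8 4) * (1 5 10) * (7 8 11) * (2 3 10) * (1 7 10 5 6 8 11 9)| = |(0 7 11 8 4)(1 6 5 9)(2 3)| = 20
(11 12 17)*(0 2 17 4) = (0 2 17 11 12 4) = [2, 1, 17, 3, 0, 5, 6, 7, 8, 9, 10, 12, 4, 13, 14, 15, 16, 11]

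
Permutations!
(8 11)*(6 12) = [0, 1, 2, 3, 4, 5, 12, 7, 11, 9, 10, 8, 6] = (6 12)(8 11)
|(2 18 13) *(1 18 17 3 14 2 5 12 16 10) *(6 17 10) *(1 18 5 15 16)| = 30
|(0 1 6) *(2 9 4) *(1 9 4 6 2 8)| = |(0 9 6)(1 2 4 8)| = 12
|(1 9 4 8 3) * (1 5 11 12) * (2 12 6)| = |(1 9 4 8 3 5 11 6 2 12)| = 10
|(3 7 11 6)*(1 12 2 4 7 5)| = |(1 12 2 4 7 11 6 3 5)| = 9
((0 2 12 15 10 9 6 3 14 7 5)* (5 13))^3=(0 15 6 7)(2 10 3 13)(5 12 9 14)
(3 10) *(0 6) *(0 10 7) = (0 6 10 3 7) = [6, 1, 2, 7, 4, 5, 10, 0, 8, 9, 3]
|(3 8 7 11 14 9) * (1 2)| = |(1 2)(3 8 7 11 14 9)| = 6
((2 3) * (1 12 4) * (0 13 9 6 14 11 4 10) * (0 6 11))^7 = ((0 13 9 11 4 1 12 10 6 14)(2 3))^7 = (0 10 4 13 6 1 9 14 12 11)(2 3)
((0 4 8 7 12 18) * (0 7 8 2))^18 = ((0 4 2)(7 12 18))^18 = (18)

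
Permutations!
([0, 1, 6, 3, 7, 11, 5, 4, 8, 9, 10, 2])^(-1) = (2 11 5 6)(4 7)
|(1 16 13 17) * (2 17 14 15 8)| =8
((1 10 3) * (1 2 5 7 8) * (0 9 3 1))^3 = (0 2 8 3 7 9 5)(1 10)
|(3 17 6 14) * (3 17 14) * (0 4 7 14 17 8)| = 15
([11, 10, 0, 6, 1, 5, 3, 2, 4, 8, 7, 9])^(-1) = [2, 4, 7, 6, 8, 5, 3, 10, 9, 11, 1, 0]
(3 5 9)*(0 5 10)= (0 5 9 3 10)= [5, 1, 2, 10, 4, 9, 6, 7, 8, 3, 0]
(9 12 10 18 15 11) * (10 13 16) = (9 12 13 16 10 18 15 11) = [0, 1, 2, 3, 4, 5, 6, 7, 8, 12, 18, 9, 13, 16, 14, 11, 10, 17, 15]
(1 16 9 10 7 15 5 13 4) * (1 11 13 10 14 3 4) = (1 16 9 14 3 4 11 13)(5 10 7 15) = [0, 16, 2, 4, 11, 10, 6, 15, 8, 14, 7, 13, 12, 1, 3, 5, 9]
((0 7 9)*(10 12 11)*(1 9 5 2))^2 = ((0 7 5 2 1 9)(10 12 11))^2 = (0 5 1)(2 9 7)(10 11 12)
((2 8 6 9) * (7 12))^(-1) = ((2 8 6 9)(7 12))^(-1) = (2 9 6 8)(7 12)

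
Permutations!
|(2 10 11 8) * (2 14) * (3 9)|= |(2 10 11 8 14)(3 9)|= 10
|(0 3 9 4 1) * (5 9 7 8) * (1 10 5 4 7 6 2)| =|(0 3 6 2 1)(4 10 5 9 7 8)| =30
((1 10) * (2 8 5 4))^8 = ((1 10)(2 8 5 4))^8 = (10)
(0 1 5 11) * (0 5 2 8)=[1, 2, 8, 3, 4, 11, 6, 7, 0, 9, 10, 5]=(0 1 2 8)(5 11)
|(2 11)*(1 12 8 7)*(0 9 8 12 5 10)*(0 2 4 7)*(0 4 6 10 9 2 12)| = 6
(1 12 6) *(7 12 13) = (1 13 7 12 6) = [0, 13, 2, 3, 4, 5, 1, 12, 8, 9, 10, 11, 6, 7]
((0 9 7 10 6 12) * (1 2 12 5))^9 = (12) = ((0 9 7 10 6 5 1 2 12))^9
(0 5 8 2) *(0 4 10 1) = [5, 0, 4, 3, 10, 8, 6, 7, 2, 9, 1] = (0 5 8 2 4 10 1)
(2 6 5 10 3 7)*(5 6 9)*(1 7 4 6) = (1 7 2 9 5 10 3 4 6) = [0, 7, 9, 4, 6, 10, 1, 2, 8, 5, 3]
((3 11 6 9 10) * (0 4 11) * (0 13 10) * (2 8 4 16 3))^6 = (0 8 16 4 3 11 13 6 10 9 2)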